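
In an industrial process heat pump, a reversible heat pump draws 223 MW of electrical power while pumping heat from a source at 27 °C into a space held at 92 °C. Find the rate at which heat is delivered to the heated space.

T_H = 92 °C → 92 + 273.15 = 365.15 K.
T_C = 27 °C → 27 + 273.15 = 300.15 K.
Reversible heating COP: COP_HP = T_H/(T_H − T_C) = 365.15/65.00 = 5.6177.
Q_H = COP_HP · W = 5.6177 × 223 = 1253 MW.

Q̇_H ≈ 1253 MW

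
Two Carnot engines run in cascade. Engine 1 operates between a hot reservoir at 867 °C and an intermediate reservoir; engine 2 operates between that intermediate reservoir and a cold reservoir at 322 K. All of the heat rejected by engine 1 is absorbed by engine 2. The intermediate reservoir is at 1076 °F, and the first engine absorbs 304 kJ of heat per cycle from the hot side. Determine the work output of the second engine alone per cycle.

T_H = 867 °C → 867 + 273.15 = 1140.15 K.
T_m = 1076 °F → (1076 − 32) × 5/9 = 580.00 °C = 853.15 K.
Heat entering the second stage: Q_m = Q_H·(T_m/T_H) = 304 × 853.15/1140.15 = 227.5 kJ.
Second-stage efficiency η₂ = 1 − T_C/T_m = 1 − 322.00/853.15 = 0.6226, so W₂ = η₂·Q_m = 141.6 kJ.

W₂ ≈ 141.6 kJ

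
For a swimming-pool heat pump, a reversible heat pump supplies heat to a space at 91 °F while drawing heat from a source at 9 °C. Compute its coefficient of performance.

COP_HP ≈ 12.9

T_H = 91 °F → (91 − 32) × 5/9 = 32.78 °C = 305.93 K.
T_C = 9 °C → 9 + 273.15 = 282.15 K.
Reversible heating COP: COP_HP = T_H/(T_H − T_C) = 305.93/(305.93 − 282.15) = 12.9.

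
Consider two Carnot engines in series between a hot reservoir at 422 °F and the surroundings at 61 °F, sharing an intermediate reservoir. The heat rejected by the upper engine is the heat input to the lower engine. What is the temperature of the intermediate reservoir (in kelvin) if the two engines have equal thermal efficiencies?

T_H = 422 °F → (422 − 32) × 5/9 = 216.67 °C = 489.82 K.
T_C = 61 °F → (61 − 32) × 5/9 = 16.11 °C = 289.26 K.
Equal efficiencies require 1 − T_m/T_H = 1 − T_C/T_m, i.e. T_m/T_H = T_C/T_m, so T_m = √(T_H·T_C) = √(489.82 × 289.26) = 376 K.

T_m ≈ 376 K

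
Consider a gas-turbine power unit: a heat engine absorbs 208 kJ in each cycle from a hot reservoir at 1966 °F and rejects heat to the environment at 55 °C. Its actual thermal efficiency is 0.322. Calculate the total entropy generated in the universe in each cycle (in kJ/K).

T_H = 1966 °F → (1966 − 32) × 5/9 = 1074.44 °C = 1347.59 K.
T_C = 55 °C → 55 + 273.15 = 328.15 K.
W = η·Q_H = 0.322 × 208 = 66.98 kJ, so Q_C = Q_H − W = 141.0 kJ.
The hot reservoir loses entropy Q_H/T_H = 208/1347.59 = 0.1543 kJ/K; the cold reservoir gains Q_C/T_C = 141.0/328.15 = 0.4298 kJ/K.
ΔS_univ = −Q_H/T_H + Q_C/T_C = 0.275 kJ/K (> 0, since η = 0.322 < η_Carnot = 0.756).

ΔS_univ ≈ 0.275 kJ/K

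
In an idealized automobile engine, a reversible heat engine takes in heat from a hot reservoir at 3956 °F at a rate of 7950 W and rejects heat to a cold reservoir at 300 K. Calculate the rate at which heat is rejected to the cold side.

Q̇_C ≈ 972 W

T_H = 3956 °F → (3956 − 32) × 5/9 = 2180.00 °C = 2453.15 K.
The Carnot efficiency is η = 1 − T_C/T_H = 1 − 300.00/2453.15 = 0.8777.
For a reversible cycle Q_C/Q_H = T_C/T_H, so Q_C = 7950 × 300.00/2453.15 = 972 W.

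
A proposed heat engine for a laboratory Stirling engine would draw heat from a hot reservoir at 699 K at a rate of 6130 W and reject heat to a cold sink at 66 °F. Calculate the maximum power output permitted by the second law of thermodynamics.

T_C = 66 °F → (66 − 32) × 5/9 = 18.89 °C = 292.04 K.
No engine can exceed the Carnot limit: η_max = 1 − T_C/T_H = 1 − 292.04/699.00 = 0.5822.
W_max = η_max · Q_H = 0.5822 × 6130 = 3570 W.

Ẇ_max ≈ 3570 W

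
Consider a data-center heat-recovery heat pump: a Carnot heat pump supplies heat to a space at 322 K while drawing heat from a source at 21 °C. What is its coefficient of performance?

COP_HP ≈ 11.56

T_C = 21 °C → 21 + 273.15 = 294.15 K.
COP_HP = T_H/(T_H − T_C) = 322.00/(322.00 − 294.15) = 11.56.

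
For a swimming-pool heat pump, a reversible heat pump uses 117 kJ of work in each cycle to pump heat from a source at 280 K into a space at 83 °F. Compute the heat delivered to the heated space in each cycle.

Q_H ≈ 1642 kJ

T_H = 83 °F → (83 − 32) × 5/9 = 28.33 °C = 301.48 K.
For a reversible heat pump, COP_HP = T_H/(T_H − T_C) = 301.48/21.48 = 14.0334.
Q_H = COP_HP · W = 14.0334 × 117 = 1642 kJ.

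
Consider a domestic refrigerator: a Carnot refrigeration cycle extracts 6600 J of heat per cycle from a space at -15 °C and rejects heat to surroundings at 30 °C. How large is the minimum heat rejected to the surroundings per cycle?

T_H = 30 °C → 30 + 273.15 = 303.15 K.
T_C = -15 °C → -15 + 273.15 = 258.15 K.
For a reversible cycle Q_H/Q_C = T_H/T_C, so Q_H = Q_C·T_H/T_C = 6600 × 303.15/258.15 = 7750 J.

Q_H ≈ 7750 J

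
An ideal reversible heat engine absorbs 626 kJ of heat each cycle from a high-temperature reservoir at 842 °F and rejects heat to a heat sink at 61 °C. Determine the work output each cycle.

W ≈ 337 kJ

T_H = 842 °F → (842 − 32) × 5/9 = 450.00 °C = 723.15 K.
T_C = 61 °C → 61 + 273.15 = 334.15 K.
The Carnot efficiency is η = 1 − T_C/T_H = 1 − 334.15/723.15 = 0.5379.
W = η·Q_H = 0.5379 × 626 = 337 kJ.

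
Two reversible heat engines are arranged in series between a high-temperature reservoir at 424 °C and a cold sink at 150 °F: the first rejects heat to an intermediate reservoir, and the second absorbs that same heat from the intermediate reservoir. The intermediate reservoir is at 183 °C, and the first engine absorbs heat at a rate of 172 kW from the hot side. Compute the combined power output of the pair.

Ẇ_total ≈ 88.43 kW

T_H = 424 °C → 424 + 273.15 = 697.15 K.
T_C = 150 °F → (150 − 32) × 5/9 = 65.56 °C = 338.71 K.
Two reversible stages in series are equivalent to a single Carnot engine between T_H and T_C, so η_total = 1 − T_C/T_H = 1 − 338.71/697.15 = 0.5142.
W_total = η_total · Q_H = 0.5142 × 172 = 88.43 kW.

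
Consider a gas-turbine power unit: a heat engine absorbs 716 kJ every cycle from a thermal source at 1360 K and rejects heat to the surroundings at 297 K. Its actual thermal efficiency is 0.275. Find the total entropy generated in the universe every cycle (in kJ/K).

W = η·Q_H = 0.275 × 716 = 196.9 kJ, so Q_C = Q_H − W = 519.1 kJ.
The hot reservoir loses entropy Q_H/T_H = 716/1360.00 = 0.5265 kJ/K; the cold reservoir gains Q_C/T_C = 519.1/297.00 = 1.748 kJ/K.
ΔS_univ = −Q_H/T_H + Q_C/T_C = 1.22 kJ/K (> 0, since η = 0.275 < η_Carnot = 0.782).

ΔS_univ ≈ 1.22 kJ/K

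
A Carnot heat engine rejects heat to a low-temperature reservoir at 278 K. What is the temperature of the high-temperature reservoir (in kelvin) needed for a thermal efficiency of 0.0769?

T_H ≈ 301 K

From η = 1 − T_C/T_H, solving for T_H gives T_H = T_C/(1 − η) = 278.00/(1 − 0.0769) = 301 K.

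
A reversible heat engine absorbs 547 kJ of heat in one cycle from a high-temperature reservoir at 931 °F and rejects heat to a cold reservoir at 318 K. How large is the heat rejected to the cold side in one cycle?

T_H = 931 °F → (931 − 32) × 5/9 = 499.44 °C = 772.59 K.
Since the cycle is reversible, η = 1 − T_C/T_H = 1 − 318.00/772.59 = 0.5884.
For a reversible cycle Q_C/Q_H = T_C/T_H, so Q_C = 547 × 318.00/772.59 = 225 kJ.

Q_C ≈ 225 kJ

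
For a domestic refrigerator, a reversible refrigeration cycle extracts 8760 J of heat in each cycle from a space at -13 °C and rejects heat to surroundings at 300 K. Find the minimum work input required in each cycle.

T_C = -13 °C → -13 + 273.15 = 260.15 K.
For a reversible refrigerator, COP_R = T_C/(T_H − T_C) = 260.15/39.85 = 6.5282.
W = Q_C/COP_R = 8760/6.5282 = 1340 J.

W_in ≈ 1340 J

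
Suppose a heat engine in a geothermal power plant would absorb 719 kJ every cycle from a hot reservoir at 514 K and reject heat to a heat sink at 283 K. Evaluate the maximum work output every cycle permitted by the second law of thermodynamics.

No engine can exceed the Carnot limit: η_max = 1 − T_C/T_H = 1 − 283.00/514.00 = 0.4494.
W_max = η_max · Q_H = 0.4494 × 719 = 323 kJ.

W_max ≈ 323 kJ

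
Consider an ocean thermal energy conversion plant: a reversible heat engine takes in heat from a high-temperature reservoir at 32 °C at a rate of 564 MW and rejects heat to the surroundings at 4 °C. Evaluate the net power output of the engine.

Ẇ ≈ 51.8 MW

T_H = 32 °C → 32 + 273.15 = 305.15 K.
T_C = 4 °C → 4 + 273.15 = 277.15 K.
For a reversible engine, η = 1 − T_C/T_H = 1 − 277.15/305.15 = 0.0918.
W = η·Q_H = 0.0918 × 564 = 51.8 MW.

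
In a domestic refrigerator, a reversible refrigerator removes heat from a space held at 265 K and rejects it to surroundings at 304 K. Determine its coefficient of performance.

COP_R = T_C/(T_H − T_C) = 265.00/(304.00 − 265.00) = 6.79.

COP_R ≈ 6.79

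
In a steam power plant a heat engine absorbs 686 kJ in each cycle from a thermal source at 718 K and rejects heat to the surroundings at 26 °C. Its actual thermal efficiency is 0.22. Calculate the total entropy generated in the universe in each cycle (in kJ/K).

ΔS_univ ≈ 0.833 kJ/K

T_C = 26 °C → 26 + 273.15 = 299.15 K.
W = η·Q_H = 0.22 × 686 = 150.9 kJ, so Q_C = Q_H − W = 535.1 kJ.
The hot reservoir loses entropy Q_H/T_H = 686/718.00 = 0.9554 kJ/K; the cold reservoir gains Q_C/T_C = 535.1/299.15 = 1.789 kJ/K.
ΔS_univ = −Q_H/T_H + Q_C/T_C = 0.833 kJ/K (> 0, since η = 0.22 < η_Carnot = 0.583).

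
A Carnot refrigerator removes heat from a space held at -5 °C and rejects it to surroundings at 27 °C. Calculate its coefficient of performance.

COP_R ≈ 8.38

T_H = 27 °C → 27 + 273.15 = 300.15 K.
T_C = -5 °C → -5 + 273.15 = 268.15 K.
COP_R = T_C/(T_H − T_C) = 268.15/(300.15 − 268.15) = 8.38.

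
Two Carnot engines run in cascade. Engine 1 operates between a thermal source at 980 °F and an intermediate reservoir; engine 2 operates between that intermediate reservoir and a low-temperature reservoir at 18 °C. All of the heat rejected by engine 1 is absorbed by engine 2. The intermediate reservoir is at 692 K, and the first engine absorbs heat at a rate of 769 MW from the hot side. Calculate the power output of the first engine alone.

Ẇ₁ ≈ 104 MW

T_H = 980 °F → (980 − 32) × 5/9 = 526.67 °C = 799.82 K.
T_C = 18 °C → 18 + 273.15 = 291.15 K.
First-stage efficiency η₁ = 1 − T_m/T_H = 1 − 692.00/799.82 = 0.1348.
W₁ = η₁·Q_H = 0.1348 × 769 = 104 MW.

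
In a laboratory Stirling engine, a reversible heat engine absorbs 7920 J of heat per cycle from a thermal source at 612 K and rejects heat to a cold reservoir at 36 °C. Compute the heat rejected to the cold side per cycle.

Q_C ≈ 4001 J

T_C = 36 °C → 36 + 273.15 = 309.15 K.
For a reversible engine, η = 1 − T_C/T_H = 1 − 309.15/612.00 = 0.4949.
For a reversible cycle Q_C/Q_H = T_C/T_H, so Q_C = 7920 × 309.15/612.00 = 4001 J.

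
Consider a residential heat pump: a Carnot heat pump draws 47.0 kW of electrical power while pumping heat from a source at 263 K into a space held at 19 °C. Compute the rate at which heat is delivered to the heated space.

T_H = 19 °C → 19 + 273.15 = 292.15 K.
For a reversible heat pump, COP_HP = T_H/(T_H − T_C) = 292.15/29.15 = 10.0223.
Q_H = COP_HP · W = 10.0223 × 47.0 = 471 kW.

Q̇_H ≈ 471 kW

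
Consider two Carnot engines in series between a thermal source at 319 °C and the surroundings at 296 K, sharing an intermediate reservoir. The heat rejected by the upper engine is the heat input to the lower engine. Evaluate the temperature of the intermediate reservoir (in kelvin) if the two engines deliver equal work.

T_m ≈ 444.1 K

T_H = 319 °C → 319 + 273.15 = 592.15 K.
For reversible stages Q_m = Q_H·(T_m/T_H). Setting W₁ = Q_H(1 − T_m/T_H) equal to W₂ = Q_m(1 − T_C/T_m) = Q_H·(T_m − T_C)/T_H gives T_H − T_m = T_m − T_C, so T_m = (T_H + T_C)/2 = (592.15 + 296.00)/2 = 444.1 K.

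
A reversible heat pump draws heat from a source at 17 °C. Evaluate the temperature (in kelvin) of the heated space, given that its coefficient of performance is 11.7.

T_H ≈ 317.3 K

T_C = 17 °C → 17 + 273.15 = 290.15 K.
COP_HP = T_H/(T_H − T_C) ⇒ T_H = T_C·COP_HP/(COP_HP − 1) = 290.15 × 11.7/(11.7 − 1) = 317.3 K.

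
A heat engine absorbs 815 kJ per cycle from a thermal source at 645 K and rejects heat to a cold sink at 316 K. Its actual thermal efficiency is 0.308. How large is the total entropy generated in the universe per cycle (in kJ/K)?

W = η·Q_H = 0.308 × 815 = 251.0 kJ, so Q_C = Q_H − W = 564.0 kJ.
Entropy balance on the reservoirs: −Q_H/T_H = -1.264 kJ/K, +Q_C/T_C = 1.785 kJ/K.
ΔS_univ = −Q_H/T_H + Q_C/T_C = 0.5212 kJ/K (> 0, since η = 0.308 < η_Carnot = 0.510).

ΔS_univ ≈ 0.5212 kJ/K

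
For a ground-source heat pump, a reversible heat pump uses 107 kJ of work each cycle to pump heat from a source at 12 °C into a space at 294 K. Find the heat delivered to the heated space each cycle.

Q_H ≈ 3550 kJ

T_C = 12 °C → 12 + 273.15 = 285.15 K.
The Carnot heat-pump COP is COP_HP = T_H/(T_H − T_C) = 294.00/8.85 = 33.2203.
Q_H = COP_HP · W = 33.2203 × 107 = 3550 kJ.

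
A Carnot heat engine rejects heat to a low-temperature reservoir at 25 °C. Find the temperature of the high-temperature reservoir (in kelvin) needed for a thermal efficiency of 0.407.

T_H ≈ 503 K

T_C = 25 °C → 25 + 273.15 = 298.15 K.
From η = 1 − T_C/T_H, solving for T_H gives T_H = T_C/(1 − η) = 298.15/(1 − 0.407) = 503 K.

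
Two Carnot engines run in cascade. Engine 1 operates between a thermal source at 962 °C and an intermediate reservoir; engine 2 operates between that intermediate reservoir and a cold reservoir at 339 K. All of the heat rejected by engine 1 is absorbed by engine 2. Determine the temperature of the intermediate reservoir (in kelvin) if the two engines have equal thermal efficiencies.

T_H = 962 °C → 962 + 273.15 = 1235.15 K.
Equal efficiencies require 1 − T_m/T_H = 1 − T_C/T_m, i.e. T_m/T_H = T_C/T_m, so T_m = √(T_H·T_C) = √(1235.15 × 339.00) = 647.1 K.

T_m ≈ 647.1 K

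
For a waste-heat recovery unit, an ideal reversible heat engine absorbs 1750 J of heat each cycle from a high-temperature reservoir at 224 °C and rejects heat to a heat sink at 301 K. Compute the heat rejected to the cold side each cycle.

T_H = 224 °C → 224 + 273.15 = 497.15 K.
For a reversible engine, η = 1 − T_C/T_H = 1 − 301.00/497.15 = 0.3945.
For a reversible cycle Q_C/Q_H = T_C/T_H, so Q_C = 1750 × 301.00/497.15 = 1060 J.

Q_C ≈ 1060 J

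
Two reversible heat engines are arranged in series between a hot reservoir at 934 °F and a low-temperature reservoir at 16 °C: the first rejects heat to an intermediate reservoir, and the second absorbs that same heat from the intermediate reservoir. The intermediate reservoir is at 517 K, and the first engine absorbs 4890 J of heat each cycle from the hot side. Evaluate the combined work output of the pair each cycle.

T_H = 934 °F → (934 − 32) × 5/9 = 501.11 °C = 774.26 K.
T_C = 16 °C → 16 + 273.15 = 289.15 K.
Two reversible stages in series are equivalent to a single Carnot engine between T_H and T_C, so η_total = 1 − T_C/T_H = 1 − 289.15/774.26 = 0.6265.
W_total = η_total · Q_H = 0.6265 × 4890 = 3064 J.

W_total ≈ 3064 J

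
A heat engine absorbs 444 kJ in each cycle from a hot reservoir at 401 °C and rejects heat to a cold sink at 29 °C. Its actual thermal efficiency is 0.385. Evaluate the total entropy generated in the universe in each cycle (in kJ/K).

T_H = 401 °C → 401 + 273.15 = 674.15 K.
T_C = 29 °C → 29 + 273.15 = 302.15 K.
W = η·Q_H = 0.385 × 444 = 170.9 kJ, so Q_C = Q_H − W = 273.1 kJ.
Reservoir entropy changes: ΔS_H = −Q_H/T_H = −444/674.15 = -0.6586 kJ/K and ΔS_C = +Q_C/T_C = 273.1/302.15 = 0.9037 kJ/K.
ΔS_univ = −Q_H/T_H + Q_C/T_C = 0.245 kJ/K (> 0, since η = 0.385 < η_Carnot = 0.552).

ΔS_univ ≈ 0.245 kJ/K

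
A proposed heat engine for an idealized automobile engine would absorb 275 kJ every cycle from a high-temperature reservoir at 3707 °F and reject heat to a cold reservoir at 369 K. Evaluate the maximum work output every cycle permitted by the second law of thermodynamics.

T_H = 3707 °F → (3707 − 32) × 5/9 = 2041.67 °C = 2314.82 K.
No engine can exceed the Carnot limit: η_max = 1 − T_C/T_H = 1 − 369.00/2314.82 = 0.8406.
W_max = η_max · Q_H = 0.8406 × 275 = 231.2 kJ.

W_max ≈ 231.2 kJ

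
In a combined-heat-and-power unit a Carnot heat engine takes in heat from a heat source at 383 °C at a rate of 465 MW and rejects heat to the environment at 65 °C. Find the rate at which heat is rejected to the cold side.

Q̇_C ≈ 239.6 MW

T_H = 383 °C → 383 + 273.15 = 656.15 K.
T_C = 65 °C → 65 + 273.15 = 338.15 K.
η_rev = 1 − T_C/T_H = 1 − 338.15/656.15 = 0.4846.
For a reversible cycle Q_C/Q_H = T_C/T_H, so Q_C = 465 × 338.15/656.15 = 239.6 MW.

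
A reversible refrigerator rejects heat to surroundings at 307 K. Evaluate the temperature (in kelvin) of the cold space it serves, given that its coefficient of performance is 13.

COP_R = T_C/(T_H − T_C) ⇒ T_C = T_H·COP_R/(1 + COP_R) = 307.00 × 13/(1 + 13) = 285 K.

T_C ≈ 285 K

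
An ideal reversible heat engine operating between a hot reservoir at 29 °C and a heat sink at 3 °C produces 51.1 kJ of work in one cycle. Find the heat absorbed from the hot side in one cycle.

T_H = 29 °C → 29 + 273.15 = 302.15 K.
T_C = 3 °C → 3 + 273.15 = 276.15 K.
Since the cycle is reversible, η = 1 − T_C/T_H = 1 − 276.15/302.15 = 0.0860.
Q_H = W/η = 51.1/0.0860 = 594 kJ.

Q_H ≈ 594 kJ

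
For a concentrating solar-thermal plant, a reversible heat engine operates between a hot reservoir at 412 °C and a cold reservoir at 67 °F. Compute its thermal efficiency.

η ≈ 0.5729

T_H = 412 °C → 412 + 273.15 = 685.15 K.
T_C = 67 °F → (67 − 32) × 5/9 = 19.44 °C = 292.59 K.
η_rev = 1 − T_C/T_H = 1 − 292.59/685.15 = 0.5729.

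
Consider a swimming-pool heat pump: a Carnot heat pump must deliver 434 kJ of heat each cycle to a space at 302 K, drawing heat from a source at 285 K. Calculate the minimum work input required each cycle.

W_in ≈ 24.4 kJ

COP_HP = T_H/(T_H − T_C) = 302.00/17.00 = 17.7647.
W = Q_H/COP_HP = 434/17.7647 = 24.4 kJ.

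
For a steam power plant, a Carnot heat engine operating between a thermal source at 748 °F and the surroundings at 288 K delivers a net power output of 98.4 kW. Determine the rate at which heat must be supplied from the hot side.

Q̇_H ≈ 172 kW

T_H = 748 °F → (748 − 32) × 5/9 = 397.78 °C = 670.93 K.
Carnot efficiency: η = 1 − T_C/T_H = 1 − 288.00/670.93 = 0.5707.
Q_H = W/η = 98.4/0.5707 = 172 kW.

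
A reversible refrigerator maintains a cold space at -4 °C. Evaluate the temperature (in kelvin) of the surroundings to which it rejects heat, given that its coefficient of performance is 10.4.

T_C = -4 °C → -4 + 273.15 = 269.15 K.
COP_R = T_C/(T_H − T_C) ⇒ T_H = T_C·(1 + 1/COP_R) = 269.15 × (1 + 1/10.4) = 295.0 K.

T_H ≈ 295.0 K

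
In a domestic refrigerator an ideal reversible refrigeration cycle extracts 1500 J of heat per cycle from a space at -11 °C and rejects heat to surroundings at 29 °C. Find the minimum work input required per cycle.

T_H = 29 °C → 29 + 273.15 = 302.15 K.
T_C = -11 °C → -11 + 273.15 = 262.15 K.
Carnot COP: COP_R = T_C/(T_H − T_C) = 262.15/40.00 = 6.5537.
W = Q_C/COP_R = 1500/6.5537 = 229 J.

W_in ≈ 229 J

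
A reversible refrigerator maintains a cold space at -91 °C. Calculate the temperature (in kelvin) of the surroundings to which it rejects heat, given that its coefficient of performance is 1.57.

T_C = -91 °C → -91 + 273.15 = 182.15 K.
COP_R = T_C/(T_H − T_C) ⇒ T_H = T_C·(1 + 1/COP_R) = 182.15 × (1 + 1/1.57) = 298 K.

T_H ≈ 298 K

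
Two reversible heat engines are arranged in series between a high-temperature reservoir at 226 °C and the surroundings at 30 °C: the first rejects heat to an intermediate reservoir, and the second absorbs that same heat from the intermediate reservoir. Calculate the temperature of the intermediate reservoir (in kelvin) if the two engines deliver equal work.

T_m ≈ 401.1 K

T_H = 226 °C → 226 + 273.15 = 499.15 K.
T_C = 30 °C → 30 + 273.15 = 303.15 K.
For reversible stages Q_m = Q_H·(T_m/T_H). Setting W₁ = Q_H(1 − T_m/T_H) equal to W₂ = Q_m(1 − T_C/T_m) = Q_H·(T_m − T_C)/T_H gives T_H − T_m = T_m − T_C, so T_m = (T_H + T_C)/2 = (499.15 + 303.15)/2 = 401.1 K.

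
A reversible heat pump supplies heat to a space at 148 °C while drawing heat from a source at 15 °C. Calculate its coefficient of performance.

T_H = 148 °C → 148 + 273.15 = 421.15 K.
T_C = 15 °C → 15 + 273.15 = 288.15 K.
The Carnot heat-pump COP is COP_HP = T_H/(T_H − T_C) = 421.15/(421.15 − 288.15) = 3.17.

COP_HP ≈ 3.17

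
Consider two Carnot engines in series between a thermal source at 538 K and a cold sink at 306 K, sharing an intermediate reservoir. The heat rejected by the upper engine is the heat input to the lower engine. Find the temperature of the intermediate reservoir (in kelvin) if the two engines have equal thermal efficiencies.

Equal efficiencies require 1 − T_m/T_H = 1 − T_C/T_m, i.e. T_m/T_H = T_C/T_m, so T_m = √(T_H·T_C) = √(538.00 × 306.00) = 405.7 K.

T_m ≈ 405.7 K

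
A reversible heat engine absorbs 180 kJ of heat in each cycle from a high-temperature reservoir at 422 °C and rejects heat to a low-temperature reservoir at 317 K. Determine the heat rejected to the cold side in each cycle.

T_H = 422 °C → 422 + 273.15 = 695.15 K.
η_rev = 1 − T_C/T_H = 1 − 317.00/695.15 = 0.5440.
For a reversible cycle Q_C/Q_H = T_C/T_H, so Q_C = 180 × 317.00/695.15 = 82.08 kJ.

Q_C ≈ 82.08 kJ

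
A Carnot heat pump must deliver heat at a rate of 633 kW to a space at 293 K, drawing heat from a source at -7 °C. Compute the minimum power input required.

T_C = -7 °C → -7 + 273.15 = 266.15 K.
The Carnot heat-pump COP is COP_HP = T_H/(T_H − T_C) = 293.00/26.85 = 10.9125.
W = Q_H/COP_HP = 633/10.9125 = 58.0 kW.

Ẇ_in ≈ 58.0 kW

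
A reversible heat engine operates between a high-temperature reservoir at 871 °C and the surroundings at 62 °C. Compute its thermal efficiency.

T_H = 871 °C → 871 + 273.15 = 1144.15 K.
T_C = 62 °C → 62 + 273.15 = 335.15 K.
Carnot efficiency: η = 1 − T_C/T_H = 1 − 335.15/1144.15 = 0.707.

η ≈ 0.707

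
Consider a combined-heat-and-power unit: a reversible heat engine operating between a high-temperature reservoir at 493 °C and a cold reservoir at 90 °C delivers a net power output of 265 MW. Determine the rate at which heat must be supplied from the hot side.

Q̇_H ≈ 504 MW

T_H = 493 °C → 493 + 273.15 = 766.15 K.
T_C = 90 °C → 90 + 273.15 = 363.15 K.
Since the cycle is reversible, η = 1 − T_C/T_H = 1 − 363.15/766.15 = 0.5260.
Q_H = W/η = 265/0.5260 = 504 MW.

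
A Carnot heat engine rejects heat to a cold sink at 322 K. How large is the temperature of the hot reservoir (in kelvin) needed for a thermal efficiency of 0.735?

T_H ≈ 1220 K

From η = 1 − T_C/T_H, solving for T_H gives T_H = T_C/(1 − η) = 322.00/(1 − 0.735) = 1220 K.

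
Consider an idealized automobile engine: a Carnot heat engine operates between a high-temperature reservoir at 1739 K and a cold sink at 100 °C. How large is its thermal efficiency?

T_C = 100 °C → 100 + 273.15 = 373.15 K.
Since the cycle is reversible, η = 1 − T_C/T_H = 1 − 373.15/1739.00 = 0.7854.

η ≈ 0.7854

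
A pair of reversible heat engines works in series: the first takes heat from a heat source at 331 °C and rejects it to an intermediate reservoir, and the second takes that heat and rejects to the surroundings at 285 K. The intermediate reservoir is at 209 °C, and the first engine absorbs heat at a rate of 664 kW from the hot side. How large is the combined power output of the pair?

T_H = 331 °C → 331 + 273.15 = 604.15 K.
Two reversible stages in series are equivalent to a single Carnot engine between T_H and T_C, so η_total = 1 − T_C/T_H = 1 − 285.00/604.15 = 0.5283.
W_total = η_total · Q_H = 0.5283 × 664 = 351 kW.

Ẇ_total ≈ 351 kW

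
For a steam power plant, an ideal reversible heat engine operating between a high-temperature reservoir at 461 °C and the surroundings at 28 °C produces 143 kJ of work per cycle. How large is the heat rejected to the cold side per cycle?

T_H = 461 °C → 461 + 273.15 = 734.15 K.
T_C = 28 °C → 28 + 273.15 = 301.15 K.
Carnot efficiency: η = 1 − T_C/T_H = 1 − 301.15/734.15 = 0.5898.
Since Q_C/Q_H = T_C/T_H and Q_H = W/η, Q_C = W·T_C/(T_H − T_C) = 143 × 301.15/433.00 = 99.5 kJ.

Q_C ≈ 99.5 kJ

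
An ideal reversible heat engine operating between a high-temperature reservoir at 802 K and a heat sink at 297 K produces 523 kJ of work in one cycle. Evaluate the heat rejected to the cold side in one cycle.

Q_C ≈ 307.6 kJ

Carnot efficiency: η = 1 − T_C/T_H = 1 − 297.00/802.00 = 0.6297.
Since Q_C/Q_H = T_C/T_H and Q_H = W/η, Q_C = W·T_C/(T_H − T_C) = 523 × 297.00/505.00 = 307.6 kJ.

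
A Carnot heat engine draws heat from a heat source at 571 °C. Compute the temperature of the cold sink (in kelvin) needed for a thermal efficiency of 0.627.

T_H = 571 °C → 571 + 273.15 = 844.15 K.
From η = 1 − T_C/T_H, T_C = T_H·(1 − η) = 844.15 × (1 − 0.627) = 315 K.

T_C ≈ 315 K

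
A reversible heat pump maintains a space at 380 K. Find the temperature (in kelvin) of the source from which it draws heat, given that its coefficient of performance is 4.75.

COP_HP = T_H/(T_H − T_C) ⇒ T_C = T_H·(COP_HP − 1)/COP_HP = 380.00 × (4.75 − 1)/4.75 = 300 K.

T_C ≈ 300 K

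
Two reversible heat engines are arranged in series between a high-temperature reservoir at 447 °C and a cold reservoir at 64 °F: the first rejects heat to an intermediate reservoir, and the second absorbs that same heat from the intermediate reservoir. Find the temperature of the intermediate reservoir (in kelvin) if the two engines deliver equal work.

T_H = 447 °C → 447 + 273.15 = 720.15 K.
T_C = 64 °F → (64 − 32) × 5/9 = 17.78 °C = 290.93 K.
For reversible stages Q_m = Q_H·(T_m/T_H). Setting W₁ = Q_H(1 − T_m/T_H) equal to W₂ = Q_m(1 − T_C/T_m) = Q_H·(T_m − T_C)/T_H gives T_H − T_m = T_m − T_C, so T_m = (T_H + T_C)/2 = (720.15 + 290.93)/2 = 506 K.

T_m ≈ 506 K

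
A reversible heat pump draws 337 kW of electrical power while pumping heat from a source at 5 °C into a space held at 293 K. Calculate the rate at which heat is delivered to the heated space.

Q̇_H ≈ 6649 kW

T_C = 5 °C → 5 + 273.15 = 278.15 K.
The Carnot heat-pump COP is COP_HP = T_H/(T_H − T_C) = 293.00/14.85 = 19.7306.
Q_H = COP_HP · W = 19.7306 × 337 = 6649 kW.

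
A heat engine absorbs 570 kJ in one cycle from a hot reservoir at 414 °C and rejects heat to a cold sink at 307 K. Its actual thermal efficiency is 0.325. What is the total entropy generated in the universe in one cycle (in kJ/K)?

ΔS_univ ≈ 0.4237 kJ/K

T_H = 414 °C → 414 + 273.15 = 687.15 K.
W = η·Q_H = 0.325 × 570 = 185.2 kJ, so Q_C = Q_H − W = 384.8 kJ.
Entropy balance on the reservoirs: −Q_H/T_H = -0.8295 kJ/K, +Q_C/T_C = 1.253 kJ/K.
ΔS_univ = −Q_H/T_H + Q_C/T_C = 0.4237 kJ/K (> 0, since η = 0.325 < η_Carnot = 0.553).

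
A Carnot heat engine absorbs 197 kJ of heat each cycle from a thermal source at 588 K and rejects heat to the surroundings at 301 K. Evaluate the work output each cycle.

The Carnot efficiency is η = 1 − T_C/T_H = 1 − 301.00/588.00 = 0.4881.
W = η·Q_H = 0.4881 × 197 = 96.2 kJ.

W ≈ 96.2 kJ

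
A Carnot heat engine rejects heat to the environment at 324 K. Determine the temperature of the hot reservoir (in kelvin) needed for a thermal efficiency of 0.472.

From η = 1 − T_C/T_H, solving for T_H gives T_H = T_C/(1 − η) = 324.00/(1 − 0.472) = 614 K.

T_H ≈ 614 K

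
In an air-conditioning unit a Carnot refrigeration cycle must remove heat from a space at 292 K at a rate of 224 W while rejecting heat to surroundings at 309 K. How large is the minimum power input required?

Ẇ_in ≈ 13.04 W

For a reversible refrigerator, COP_R = T_C/(T_H − T_C) = 292.00/17.00 = 17.1765.
W = Q_C/COP_R = 224/17.1765 = 13.04 W.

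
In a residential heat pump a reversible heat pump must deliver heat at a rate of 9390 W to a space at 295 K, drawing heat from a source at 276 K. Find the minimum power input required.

Ẇ_in ≈ 604.8 W

The Carnot heat-pump COP is COP_HP = T_H/(T_H − T_C) = 295.00/19.00 = 15.5263.
W = Q_H/COP_HP = 9390/15.5263 = 604.8 W.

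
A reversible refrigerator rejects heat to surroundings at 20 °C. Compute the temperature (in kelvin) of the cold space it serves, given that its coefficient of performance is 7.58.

T_C ≈ 259.0 K

T_H = 20 °C → 20 + 273.15 = 293.15 K.
COP_R = T_C/(T_H − T_C) ⇒ T_C = T_H·COP_R/(1 + COP_R) = 293.15 × 7.58/(1 + 7.58) = 259.0 K.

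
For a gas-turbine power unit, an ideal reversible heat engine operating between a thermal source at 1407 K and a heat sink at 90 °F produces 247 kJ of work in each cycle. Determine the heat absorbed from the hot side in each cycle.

Q_H ≈ 315 kJ

T_C = 90 °F → (90 − 32) × 5/9 = 32.22 °C = 305.37 K.
For a reversible engine, η = 1 − T_C/T_H = 1 − 305.37/1407.00 = 0.7830.
Q_H = W/η = 247/0.7830 = 315 kJ.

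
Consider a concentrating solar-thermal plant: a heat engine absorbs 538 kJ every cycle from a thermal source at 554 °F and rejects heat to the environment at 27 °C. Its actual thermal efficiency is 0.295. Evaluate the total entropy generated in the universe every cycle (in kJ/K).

ΔS_univ ≈ 0.308 kJ/K

T_H = 554 °F → (554 − 32) × 5/9 = 290.00 °C = 563.15 K.
T_C = 27 °C → 27 + 273.15 = 300.15 K.
W = η·Q_H = 0.295 × 538 = 158.7 kJ, so Q_C = Q_H − W = 379.3 kJ.
Reservoir entropy changes: ΔS_H = −Q_H/T_H = −538/563.15 = -0.9553 kJ/K and ΔS_C = +Q_C/T_C = 379.3/300.15 = 1.264 kJ/K.
ΔS_univ = −Q_H/T_H + Q_C/T_C = 0.308 kJ/K (> 0, since η = 0.295 < η_Carnot = 0.467).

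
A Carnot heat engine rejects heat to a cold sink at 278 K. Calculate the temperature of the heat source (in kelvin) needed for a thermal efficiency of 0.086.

From η = 1 − T_C/T_H, solving for T_H gives T_H = T_C/(1 − η) = 278.00/(1 − 0.086) = 304 K.

T_H ≈ 304 K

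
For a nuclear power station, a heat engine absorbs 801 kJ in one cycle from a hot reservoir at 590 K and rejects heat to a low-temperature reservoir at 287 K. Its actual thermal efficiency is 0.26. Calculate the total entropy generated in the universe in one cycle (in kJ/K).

ΔS_univ ≈ 0.7077 kJ/K

W = η·Q_H = 0.26 × 801 = 208.3 kJ, so Q_C = Q_H − W = 592.7 kJ.
Reservoir entropy changes: ΔS_H = −Q_H/T_H = −801/590.00 = -1.358 kJ/K and ΔS_C = +Q_C/T_C = 592.7/287.00 = 2.065 kJ/K.
ΔS_univ = −Q_H/T_H + Q_C/T_C = 0.7077 kJ/K (> 0, since η = 0.26 < η_Carnot = 0.514).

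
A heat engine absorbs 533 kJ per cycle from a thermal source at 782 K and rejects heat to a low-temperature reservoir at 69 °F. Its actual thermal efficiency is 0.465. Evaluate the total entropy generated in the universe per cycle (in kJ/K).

T_C = 69 °F → (69 − 32) × 5/9 = 20.56 °C = 293.71 K.
W = η·Q_H = 0.465 × 533 = 247.8 kJ, so Q_C = Q_H − W = 285.2 kJ.
Reservoir entropy changes: ΔS_H = −Q_H/T_H = −533/782.00 = -0.6816 kJ/K and ΔS_C = +Q_C/T_C = 285.2/293.71 = 0.9709 kJ/K.
ΔS_univ = −Q_H/T_H + Q_C/T_C = 0.289 kJ/K (> 0, since η = 0.465 < η_Carnot = 0.624).

ΔS_univ ≈ 0.289 kJ/K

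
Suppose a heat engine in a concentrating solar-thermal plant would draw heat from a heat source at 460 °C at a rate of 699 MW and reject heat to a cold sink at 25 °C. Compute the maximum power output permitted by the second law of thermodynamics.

Ẇ_max ≈ 415 MW

T_H = 460 °C → 460 + 273.15 = 733.15 K.
T_C = 25 °C → 25 + 273.15 = 298.15 K.
The upper bound on efficiency is η_max = 1 − T_C/T_H = 1 − 298.15/733.15 = 0.5933.
W_max = η_max · Q_H = 0.5933 × 699 = 415 MW.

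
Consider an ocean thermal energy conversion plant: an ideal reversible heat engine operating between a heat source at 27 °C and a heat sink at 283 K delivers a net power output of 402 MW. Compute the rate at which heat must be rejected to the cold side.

T_H = 27 °C → 27 + 273.15 = 300.15 K.
For a reversible engine, η = 1 − T_C/T_H = 1 − 283.00/300.15 = 0.0571.
Since Q_C/Q_H = T_C/T_H and Q_H = W/η, Q_C = W·T_C/(T_H − T_C) = 402 × 283.00/17.15 = 6630 MW.

Q̇_C ≈ 6630 MW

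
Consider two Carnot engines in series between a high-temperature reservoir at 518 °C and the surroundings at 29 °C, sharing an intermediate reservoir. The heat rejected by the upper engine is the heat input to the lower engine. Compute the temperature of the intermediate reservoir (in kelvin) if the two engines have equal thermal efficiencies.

T_m ≈ 489 K

T_H = 518 °C → 518 + 273.15 = 791.15 K.
T_C = 29 °C → 29 + 273.15 = 302.15 K.
Equal efficiencies require 1 − T_m/T_H = 1 − T_C/T_m, i.e. T_m/T_H = T_C/T_m, so T_m = √(T_H·T_C) = √(791.15 × 302.15) = 489 K.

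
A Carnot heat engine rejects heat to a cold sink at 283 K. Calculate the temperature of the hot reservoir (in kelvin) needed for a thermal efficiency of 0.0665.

T_H ≈ 303 K

From η = 1 − T_C/T_H, solving for T_H gives T_H = T_C/(1 − η) = 283.00/(1 − 0.0665) = 303 K.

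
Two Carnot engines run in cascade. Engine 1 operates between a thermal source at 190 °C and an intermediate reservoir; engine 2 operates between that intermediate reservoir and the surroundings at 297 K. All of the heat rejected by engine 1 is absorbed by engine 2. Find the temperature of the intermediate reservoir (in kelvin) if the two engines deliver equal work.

T_m ≈ 380 K

T_H = 190 °C → 190 + 273.15 = 463.15 K.
For reversible stages Q_m = Q_H·(T_m/T_H). Setting W₁ = Q_H(1 − T_m/T_H) equal to W₂ = Q_m(1 − T_C/T_m) = Q_H·(T_m − T_C)/T_H gives T_H − T_m = T_m − T_C, so T_m = (T_H + T_C)/2 = (463.15 + 297.00)/2 = 380 K.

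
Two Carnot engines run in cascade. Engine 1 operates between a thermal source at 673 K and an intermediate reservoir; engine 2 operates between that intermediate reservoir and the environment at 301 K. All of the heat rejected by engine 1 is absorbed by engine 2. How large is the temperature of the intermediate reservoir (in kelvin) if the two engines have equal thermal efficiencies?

T_m ≈ 450.1 K

Equal efficiencies require 1 − T_m/T_H = 1 − T_C/T_m, i.e. T_m/T_H = T_C/T_m, so T_m = √(T_H·T_C) = √(673.00 × 301.00) = 450.1 K.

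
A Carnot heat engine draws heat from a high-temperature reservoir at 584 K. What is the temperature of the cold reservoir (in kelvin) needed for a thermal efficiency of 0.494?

From η = 1 − T_C/T_H, T_C = T_H·(1 − η) = 584.00 × (1 − 0.494) = 296 K.

T_C ≈ 296 K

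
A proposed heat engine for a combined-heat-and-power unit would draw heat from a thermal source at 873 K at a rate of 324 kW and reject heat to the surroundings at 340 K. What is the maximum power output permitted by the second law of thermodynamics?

The upper bound on efficiency is η_max = 1 − T_C/T_H = 1 − 340.00/873.00 = 0.6105.
W_max = η_max · Q_H = 0.6105 × 324 = 198 kW.

Ẇ_max ≈ 198 kW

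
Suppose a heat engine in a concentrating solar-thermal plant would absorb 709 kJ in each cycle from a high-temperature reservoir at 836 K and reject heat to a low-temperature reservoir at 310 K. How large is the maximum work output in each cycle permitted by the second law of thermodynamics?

The upper bound on efficiency is η_max = 1 − T_C/T_H = 1 − 310.00/836.00 = 0.6292.
W_max = η_max · Q_H = 0.6292 × 709 = 446 kJ.

W_max ≈ 446 kJ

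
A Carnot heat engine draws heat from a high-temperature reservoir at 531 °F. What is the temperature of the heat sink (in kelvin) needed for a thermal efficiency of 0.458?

T_H = 531 °F → (531 − 32) × 5/9 = 277.22 °C = 550.37 K.
From η = 1 − T_C/T_H, T_C = T_H·(1 − η) = 550.37 × (1 − 0.458) = 298 K.

T_C ≈ 298 K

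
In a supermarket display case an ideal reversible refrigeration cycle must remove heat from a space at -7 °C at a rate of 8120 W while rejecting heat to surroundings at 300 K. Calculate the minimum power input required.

T_C = -7 °C → -7 + 273.15 = 266.15 K.
The reversible coefficient of performance is COP_R = T_C/(T_H − T_C) = 266.15/33.85 = 7.8626.
W = Q_C/COP_R = 8120/7.8626 = 1030 W.

Ẇ_in ≈ 1030 W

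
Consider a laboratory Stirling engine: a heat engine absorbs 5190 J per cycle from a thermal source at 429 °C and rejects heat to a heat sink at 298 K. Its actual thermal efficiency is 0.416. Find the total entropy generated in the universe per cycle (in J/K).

ΔS_univ ≈ 2.78 J/K

T_H = 429 °C → 429 + 273.15 = 702.15 K.
W = η·Q_H = 0.416 × 5190 = 2159 J, so Q_C = Q_H − W = 3031 J.
Entropy balance on the reservoirs: −Q_H/T_H = -7.392 J/K, +Q_C/T_C = 10.17 J/K.
ΔS_univ = −Q_H/T_H + Q_C/T_C = 2.78 J/K (> 0, since η = 0.416 < η_Carnot = 0.576).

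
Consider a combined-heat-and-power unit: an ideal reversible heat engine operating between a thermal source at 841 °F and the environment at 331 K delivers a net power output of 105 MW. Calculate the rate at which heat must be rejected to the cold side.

T_H = 841 °F → (841 − 32) × 5/9 = 449.44 °C = 722.59 K.
Since the cycle is reversible, η = 1 − T_C/T_H = 1 − 331.00/722.59 = 0.5419.
Since Q_C/Q_H = T_C/T_H and Q_H = W/η, Q_C = W·T_C/(T_H − T_C) = 105 × 331.00/391.59 = 88.8 MW.

Q̇_C ≈ 88.8 MW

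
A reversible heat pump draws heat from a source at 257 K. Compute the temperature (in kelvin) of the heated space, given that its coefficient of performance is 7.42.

COP_HP = T_H/(T_H − T_C) ⇒ T_H = T_C·COP_HP/(COP_HP − 1) = 257.00 × 7.42/(7.42 − 1) = 297 K.

T_H ≈ 297 K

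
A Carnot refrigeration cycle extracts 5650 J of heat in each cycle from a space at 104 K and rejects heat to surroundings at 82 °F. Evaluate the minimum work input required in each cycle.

W_in ≈ 10700 J

T_H = 82 °F → (82 − 32) × 5/9 = 27.78 °C = 300.93 K.
For a reversible refrigerator, COP_R = T_C/(T_H − T_C) = 104.00/196.93 = 0.5281.
W = Q_C/COP_R = 5650/0.5281 = 10700 J.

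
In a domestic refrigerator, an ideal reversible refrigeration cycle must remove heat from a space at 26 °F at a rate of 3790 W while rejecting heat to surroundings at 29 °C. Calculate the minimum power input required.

Ẇ_in ≈ 454 W

T_H = 29 °C → 29 + 273.15 = 302.15 K.
T_C = 26 °F → (26 − 32) × 5/9 = -3.33 °C = 269.82 K.
For a reversible refrigerator, COP_R = T_C/(T_H − T_C) = 269.82/32.33 = 8.3448.
W = Q_C/COP_R = 3790/8.3448 = 454 W.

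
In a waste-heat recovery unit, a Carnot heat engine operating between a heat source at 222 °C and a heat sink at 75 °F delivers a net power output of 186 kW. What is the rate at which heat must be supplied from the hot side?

Q̇_H ≈ 465 kW

T_H = 222 °C → 222 + 273.15 = 495.15 K.
T_C = 75 °F → (75 − 32) × 5/9 = 23.89 °C = 297.04 K.
Carnot efficiency: η = 1 − T_C/T_H = 1 − 297.04/495.15 = 0.4001.
Q_H = W/η = 186/0.4001 = 465 kW.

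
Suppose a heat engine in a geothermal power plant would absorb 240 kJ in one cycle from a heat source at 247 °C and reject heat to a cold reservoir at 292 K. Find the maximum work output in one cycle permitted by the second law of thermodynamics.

T_H = 247 °C → 247 + 273.15 = 520.15 K.
No engine can exceed the Carnot limit: η_max = 1 − T_C/T_H = 1 − 292.00/520.15 = 0.4386.
W_max = η_max · Q_H = 0.4386 × 240 = 105.3 kJ.

W_max ≈ 105.3 kJ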